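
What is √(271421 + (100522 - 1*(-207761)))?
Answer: 2*√144926 ≈ 761.38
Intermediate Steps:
√(271421 + (100522 - 1*(-207761))) = √(271421 + (100522 + 207761)) = √(271421 + 308283) = √579704 = 2*√144926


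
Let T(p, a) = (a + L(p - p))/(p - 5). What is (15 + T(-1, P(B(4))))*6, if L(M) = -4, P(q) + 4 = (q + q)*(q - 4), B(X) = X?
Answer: 98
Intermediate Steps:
P(q) = -4 + 2*q*(-4 + q) (P(q) = -4 + (q + q)*(q - 4) = -4 + (2*q)*(-4 + q) = -4 + 2*q*(-4 + q))
T(p, a) = (-4 + a)/(-5 + p) (T(p, a) = (a - 4)/(p - 5) = (-4 + a)/(-5 + p))
(15 + T(-1, P(B(4))))*6 = (15 + (-4 + (-4 - 8*4 + 2*4²))/(-5 - 1))*6 = (15 + (-4 + (-4 - 32 + 2*16))/(-6))*6 = (15 - (-4 + (-4 - 32 + 32))/6)*6 = (15 - (-4 - 4)/6)*6 = (15 - ⅙*(-8))*6 = (15 + 4/3)*6 = (49/3)*6 = 98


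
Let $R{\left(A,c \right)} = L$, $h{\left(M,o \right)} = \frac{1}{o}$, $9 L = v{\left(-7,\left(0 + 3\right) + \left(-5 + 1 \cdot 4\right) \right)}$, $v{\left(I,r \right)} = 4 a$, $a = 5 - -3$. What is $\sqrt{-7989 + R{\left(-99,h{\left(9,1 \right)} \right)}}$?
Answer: $\frac{i \sqrt{71869}}{3} \approx 89.361 i$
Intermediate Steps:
$a = 8$ ($a = 5 + 3 = 8$)
$v{\left(I,r \right)} = 32$ ($v{\left(I,r \right)} = 4 \cdot 8 = 32$)
$L = \frac{32}{9}$ ($L = \frac{1}{9} \cdot 32 = \frac{32}{9} \approx 3.5556$)
$R{\left(A,c \right)} = \frac{32}{9}$
$\sqrt{-7989 + R{\left(-99,h{\left(9,1 \right)} \right)}} = \sqrt{-7989 + \frac{32}{9}} = \sqrt{- \frac{71869}{9}} = \frac{i \sqrt{71869}}{3}$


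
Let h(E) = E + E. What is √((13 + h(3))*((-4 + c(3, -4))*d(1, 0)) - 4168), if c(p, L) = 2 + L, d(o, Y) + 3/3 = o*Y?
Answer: I*√4054 ≈ 63.671*I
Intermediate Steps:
h(E) = 2*E
d(o, Y) = -1 + Y*o (d(o, Y) = -1 + o*Y = -1 + Y*o)
√((13 + h(3))*((-4 + c(3, -4))*d(1, 0)) - 4168) = √((13 + 2*3)*((-4 + (2 - 4))*(-1 + 0*1)) - 4168) = √((13 + 6)*((-4 - 2)*(-1 + 0)) - 4168) = √(19*(-6*(-1)) - 4168) = √(19*6 - 4168) = √(114 - 4168) = √(-4054) = I*√4054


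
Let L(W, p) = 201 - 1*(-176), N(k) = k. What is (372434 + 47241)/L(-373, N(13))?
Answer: 419675/377 ≈ 1113.2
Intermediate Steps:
L(W, p) = 377 (L(W, p) = 201 + 176 = 377)
(372434 + 47241)/L(-373, N(13)) = (372434 + 47241)/377 = 419675*(1/377) = 419675/377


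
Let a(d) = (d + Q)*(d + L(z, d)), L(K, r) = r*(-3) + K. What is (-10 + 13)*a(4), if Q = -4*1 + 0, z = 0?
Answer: 0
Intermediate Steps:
L(K, r) = K - 3*r (L(K, r) = -3*r + K = K - 3*r)
Q = -4 (Q = -4 + 0 = -4)
a(d) = -2*d*(-4 + d) (a(d) = (d - 4)*(d + (0 - 3*d)) = (-4 + d)*(d - 3*d) = (-4 + d)*(-2*d) = -2*d*(-4 + d))
(-10 + 13)*a(4) = (-10 + 13)*(2*4*(4 - 1*4)) = 3*(2*4*(4 - 4)) = 3*(2*4*0) = 3*0 = 0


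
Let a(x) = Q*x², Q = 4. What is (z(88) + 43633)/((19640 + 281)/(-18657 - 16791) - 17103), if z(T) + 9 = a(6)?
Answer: -1551488064/606287065 ≈ -2.5590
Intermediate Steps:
a(x) = 4*x²
z(T) = 135 (z(T) = -9 + 4*6² = -9 + 4*36 = -9 + 144 = 135)
(z(88) + 43633)/((19640 + 281)/(-18657 - 16791) - 17103) = (135 + 43633)/((19640 + 281)/(-18657 - 16791) - 17103) = 43768/(19921/(-35448) - 17103) = 43768/(19921*(-1/35448) - 17103) = 43768/(-19921/35448 - 17103) = 43768/(-606287065/35448) = 43768*(-35448/606287065) = -1551488064/606287065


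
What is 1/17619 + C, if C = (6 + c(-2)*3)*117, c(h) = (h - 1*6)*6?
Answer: -284476373/17619 ≈ -16146.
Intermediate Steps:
c(h) = -36 + 6*h (c(h) = (h - 6)*6 = (-6 + h)*6 = -36 + 6*h)
C = -16146 (C = (6 + (-36 + 6*(-2))*3)*117 = (6 + (-36 - 12)*3)*117 = (6 - 48*3)*117 = (6 - 144)*117 = -138*117 = -16146)
1/17619 + C = 1/17619 - 16146 = -284476373/17619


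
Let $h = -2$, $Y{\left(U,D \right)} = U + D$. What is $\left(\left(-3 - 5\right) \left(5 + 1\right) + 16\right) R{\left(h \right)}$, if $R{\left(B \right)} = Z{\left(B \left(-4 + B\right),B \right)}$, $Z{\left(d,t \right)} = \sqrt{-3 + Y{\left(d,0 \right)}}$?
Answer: $-96$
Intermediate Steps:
$Y{\left(U,D \right)} = D + U$
$Z{\left(d,t \right)} = \sqrt{-3 + d}$ ($Z{\left(d,t \right)} = \sqrt{-3 + \left(0 + d\right)} = \sqrt{-3 + d}$)
$R{\left(B \right)} = \sqrt{-3 + B \left(-4 + B\right)}$
$\left(\left(-3 - 5\right) \left(5 + 1\right) + 16\right) R{\left(h \right)} = \left(\left(-3 - 5\right) \left(5 + 1\right) + 16\right) \sqrt{-3 - 2 \left(-4 - 2\right)} = \left(\left(-8\right) 6 + 16\right) \sqrt{-3 - -12} = \left(-48 + 16\right) \sqrt{-3 + 12} = - 32 \sqrt{9} = \left(-32\right) 3 = -96$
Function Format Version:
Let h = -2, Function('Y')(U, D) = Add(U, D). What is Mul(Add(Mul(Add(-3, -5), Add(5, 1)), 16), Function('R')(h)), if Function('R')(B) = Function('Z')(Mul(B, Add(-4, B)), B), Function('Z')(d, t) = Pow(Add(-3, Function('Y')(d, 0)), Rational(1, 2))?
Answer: -96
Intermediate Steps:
Function('Y')(U, D) = Add(D, U)
Function('Z')(d, t) = Pow(Add(-3, d), Rational(1, 2)) (Function('Z')(d, t) = Pow(Add(-3, Add(0, d)), Rational(1, 2)) = Pow(Add(-3, d), Rational(1, 2)))
Function('R')(B) = Pow(Add(-3, Mul(B, Add(-4, B))), Rational(1, 2))
Mul(Add(Mul(Add(-3, -5), Add(5, 1)), 16), Function('R')(h)) = Mul(Add(Mul(Add(-3, -5), Add(5, 1)), 16), Pow(Add(-3, Mul(-2, Add(-4, -2))), Rational(1, 2))) = Mul(Add(Mul(-8, 6), 16), Pow(Add(-3, Mul(-2, -6)), Rational(1, 2))) = Mul(Add(-48, 16), Pow(Add(-3, 12), Rational(1, 2))) = Mul(-32, Pow(9, Rational(1, 2))) = Mul(-32, 3) = -96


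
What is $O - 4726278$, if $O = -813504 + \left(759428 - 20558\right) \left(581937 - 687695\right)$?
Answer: $-78146953242$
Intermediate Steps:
$O = -78142226964$ ($O = -813504 + 738870 \left(-105758\right) = -813504 - 78141413460 = -78142226964$)
$O - 4726278 = -78142226964 - 4726278 = -78146953242$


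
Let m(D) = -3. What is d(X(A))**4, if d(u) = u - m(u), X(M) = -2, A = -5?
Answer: 1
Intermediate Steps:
d(u) = 3 + u (d(u) = u - 1*(-3) = u + 3 = 3 + u)
d(X(A))**4 = (3 - 2)**4 = 1**4 = 1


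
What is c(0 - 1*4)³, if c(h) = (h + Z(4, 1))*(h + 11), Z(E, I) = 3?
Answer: -343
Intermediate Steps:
c(h) = (3 + h)*(11 + h) (c(h) = (h + 3)*(h + 11) = (3 + h)*(11 + h))
c(0 - 1*4)³ = (33 + (0 - 1*4)² + 14*(0 - 1*4))³ = (33 + (0 - 4)² + 14*(0 - 4))³ = (33 + (-4)² + 14*(-4))³ = (33 + 16 - 56)³ = (-7)³ = -343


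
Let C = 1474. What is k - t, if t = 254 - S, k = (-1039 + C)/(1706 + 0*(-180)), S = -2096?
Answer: -4008665/1706 ≈ -2349.7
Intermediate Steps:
k = 435/1706 (k = (-1039 + 1474)/(1706 + 0*(-180)) = 435/(1706 + 0) = 435/1706 ≈ 0.25498)
t = 2350 (t = 254 - 1*(-2096) = 254 + 2096 = 2350)
k - t = 435/1706 - 1*2350 = 435/1706 - 2350 = -4008665/1706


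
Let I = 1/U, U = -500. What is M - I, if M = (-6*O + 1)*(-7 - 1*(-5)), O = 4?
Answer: 23001/500 ≈ 46.002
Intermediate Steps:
M = 46 (M = (-6*4 + 1)*(-7 - 1*(-5)) = (-24 + 1)*(-7 + 5) = -23*(-2) = 46)
I = -1/500 (I = 1/(-500) = -1/500 ≈ -0.0020000)
M - I = 46 - 1*(-1/500) = 46 + 1/500 = 23001/500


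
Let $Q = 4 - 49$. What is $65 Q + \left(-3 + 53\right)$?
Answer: $-2875$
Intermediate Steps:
$Q = -45$
$65 Q + \left(-3 + 53\right) = 65 \left(-45\right) + \left(-3 + 53\right) = -2925 + 50 = -2875$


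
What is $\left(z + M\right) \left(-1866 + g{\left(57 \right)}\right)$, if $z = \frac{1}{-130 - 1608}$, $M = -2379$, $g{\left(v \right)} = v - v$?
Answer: $\frac{3857677899}{869} \approx 4.4392 \cdot 10^{6}$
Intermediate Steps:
$g{\left(v \right)} = 0$
$z = - \frac{1}{1738}$ ($z = \frac{1}{-1738} = - \frac{1}{1738} \approx -0.00057537$)
$\left(z + M\right) \left(-1866 + g{\left(57 \right)}\right) = \left(- \frac{1}{1738} - 2379\right) \left(-1866 + 0\right) = \left(- \frac{4134703}{1738}\right) \left(-1866\right) = \frac{3857677899}{869}$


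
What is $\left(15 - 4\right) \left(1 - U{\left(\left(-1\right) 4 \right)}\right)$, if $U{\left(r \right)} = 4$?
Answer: $-33$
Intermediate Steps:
$\left(15 - 4\right) \left(1 - U{\left(\left(-1\right) 4 \right)}\right) = \left(15 - 4\right) \left(1 - 4\right) = 11 \left(1 - 4\right) = 11 \left(-3\right) = -33$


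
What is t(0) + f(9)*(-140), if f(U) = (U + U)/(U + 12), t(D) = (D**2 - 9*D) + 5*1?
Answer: -115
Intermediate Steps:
t(D) = 5 + D**2 - 9*D (t(D) = (D**2 - 9*D) + 5 = 5 + D**2 - 9*D)
f(U) = 2*U/(12 + U) (f(U) = (2*U)/(12 + U) = 2*U/(12 + U))
t(0) + f(9)*(-140) = (5 + 0**2 - 9*0) + (2*9/(12 + 9))*(-140) = (5 + 0 + 0) + (2*9/21)*(-140) = 5 + (2*9*(1/21))*(-140) = 5 + (6/7)*(-140) = 5 - 120 = -115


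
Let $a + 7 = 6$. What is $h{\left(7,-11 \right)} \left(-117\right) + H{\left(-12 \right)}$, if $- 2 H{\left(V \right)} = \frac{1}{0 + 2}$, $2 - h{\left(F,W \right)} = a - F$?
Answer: $- \frac{4681}{4} \approx -1170.3$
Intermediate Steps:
$a = -1$ ($a = -7 + 6 = -1$)
$h{\left(F,W \right)} = 3 + F$ ($h{\left(F,W \right)} = 2 - \left(-1 - F\right) = 2 + \left(1 + F\right) = 3 + F$)
$H{\left(V \right)} = - \frac{1}{4}$ ($H{\left(V \right)} = - \frac{1}{2 \left(0 + 2\right)} = - \frac{1}{2 \cdot 2} = \left(- \frac{1}{2}\right) \frac{1}{2} = - \frac{1}{4}$)
$h{\left(7,-11 \right)} \left(-117\right) + H{\left(-12 \right)} = \left(3 + 7\right) \left(-117\right) - \frac{1}{4} = 10 \left(-117\right) - \frac{1}{4} = -1170 - \frac{1}{4} = - \frac{4681}{4}$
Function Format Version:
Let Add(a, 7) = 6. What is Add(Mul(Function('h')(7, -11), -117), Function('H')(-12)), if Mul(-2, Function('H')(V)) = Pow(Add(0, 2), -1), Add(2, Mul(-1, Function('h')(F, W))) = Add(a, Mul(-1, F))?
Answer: Rational(-4681, 4) ≈ -1170.3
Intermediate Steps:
a = -1 (a = Add(-7, 6) = -1)
Function('h')(F, W) = Add(3, F) (Function('h')(F, W) = Add(2, Mul(-1, Add(-1, Mul(-1, F)))) = Add(2, Add(1, F)) = Add(3, F))
Function('H')(V) = Rational(-1, 4) (Function('H')(V) = Mul(Rational(-1, 2), Pow(Add(0, 2), -1)) = Mul(Rational(-1, 2), Pow(2, -1)) = Mul(Rational(-1, 2), Rational(1, 2)) = Rational(-1, 4))
Add(Mul(Function('h')(7, -11), -117), Function('H')(-12)) = Add(Mul(Add(3, 7), -117), Rational(-1, 4)) = Add(Mul(10, -117), Rational(-1, 4)) = Add(-1170, Rational(-1, 4)) = Rational(-4681, 4)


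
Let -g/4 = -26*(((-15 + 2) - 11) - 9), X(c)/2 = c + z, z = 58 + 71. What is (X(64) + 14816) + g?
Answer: 11770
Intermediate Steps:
z = 129
X(c) = 258 + 2*c (X(c) = 2*(c + 129) = 2*(129 + c) = 258 + 2*c)
g = -3432 (g = -(-104)*(((-15 + 2) - 11) - 9) = -(-104)*((-13 - 11) - 9) = -(-104)*(-24 - 9) = -(-104)*(-33) = -4*858 = -3432)
(X(64) + 14816) + g = ((258 + 2*64) + 14816) - 3432 = ((258 + 128) + 14816) - 3432 = (386 + 14816) - 3432 = 15202 - 3432 = 11770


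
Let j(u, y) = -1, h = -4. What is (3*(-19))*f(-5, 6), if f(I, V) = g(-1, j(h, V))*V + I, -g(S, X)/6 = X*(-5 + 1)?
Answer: 8493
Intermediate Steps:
g(S, X) = 24*X (g(S, X) = -6*X*(-5 + 1) = -6*X*(-4) = -(-24)*X = 24*X)
f(I, V) = I - 24*V (f(I, V) = (24*(-1))*V + I = -24*V + I = I - 24*V)
(3*(-19))*f(-5, 6) = (3*(-19))*(-5 - 24*6) = -57*(-5 - 144) = -57*(-149) = 8493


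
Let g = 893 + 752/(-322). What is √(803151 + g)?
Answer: 6*√578932333/161 ≈ 896.68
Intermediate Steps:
g = 143397/161 (g = 893 - 1/322*752 = 893 - 376/161 = 143397/161 ≈ 890.66)
√(803151 + g) = √(803151 + 143397/161) = √(129450708/161) = 6*√578932333/161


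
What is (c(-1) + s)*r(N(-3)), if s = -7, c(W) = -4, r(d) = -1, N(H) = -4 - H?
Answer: 11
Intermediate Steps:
(c(-1) + s)*r(N(-3)) = (-4 - 7)*(-1) = -11*(-1) = 11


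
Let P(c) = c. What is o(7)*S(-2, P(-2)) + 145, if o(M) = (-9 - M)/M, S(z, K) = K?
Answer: 1047/7 ≈ 149.57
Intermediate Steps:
o(M) = (-9 - M)/M
o(7)*S(-2, P(-2)) + 145 = ((-9 - 1*7)/7)*(-2) + 145 = ((-9 - 7)/7)*(-2) + 145 = ((1/7)*(-16))*(-2) + 145 = -16/7*(-2) + 145 = 32/7 + 145 = 1047/7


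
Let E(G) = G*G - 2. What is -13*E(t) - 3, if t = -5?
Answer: -302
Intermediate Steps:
E(G) = -2 + G² (E(G) = G² - 2 = -2 + G²)
-13*E(t) - 3 = -13*(-2 + (-5)²) - 3 = -13*(-2 + 25) - 3 = -13*23 - 3 = -299 - 3 = -302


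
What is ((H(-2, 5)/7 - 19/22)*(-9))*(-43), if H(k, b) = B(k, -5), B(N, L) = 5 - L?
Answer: 33669/154 ≈ 218.63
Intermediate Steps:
H(k, b) = 10 (H(k, b) = 5 - 1*(-5) = 5 + 5 = 10)
((H(-2, 5)/7 - 19/22)*(-9))*(-43) = ((10/7 - 19/22)*(-9))*(-43) = ((87/154)*(-9))*(-43) = -783/154*(-43) = 33669/154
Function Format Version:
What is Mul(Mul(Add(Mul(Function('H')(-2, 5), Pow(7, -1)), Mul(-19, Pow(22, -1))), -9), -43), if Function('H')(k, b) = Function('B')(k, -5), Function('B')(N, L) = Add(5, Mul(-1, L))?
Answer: Rational(33669, 154) ≈ 218.63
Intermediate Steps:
Function('H')(k, b) = 10 (Function('H')(k, b) = Add(5, Mul(-1, -5)) = Add(5, 5) = 10)
Mul(Mul(Add(Mul(Function('H')(-2, 5), Pow(7, -1)), Mul(-19, Pow(22, -1))), -9), -43) = Mul(Mul(Add(Mul(10, Pow(7, -1)), Mul(-19, Pow(22, -1))), -9), -43) = Mul(Mul(Add(Mul(10, Rational(1, 7)), Mul(-19, Rational(1, 22))), -9), -43) = Mul(Mul(Add(Rational(10, 7), Rational(-19, 22)), -9), -43) = Mul(Mul(Rational(87, 154), -9), -43) = Mul(Rational(-783, 154), -43) = Rational(33669, 154)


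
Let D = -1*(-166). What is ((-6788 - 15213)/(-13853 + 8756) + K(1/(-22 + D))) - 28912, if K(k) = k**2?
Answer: -1018431102557/35230464 ≈ -28908.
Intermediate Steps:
D = 166
((-6788 - 15213)/(-13853 + 8756) + K(1/(-22 + D))) - 28912 = ((-6788 - 15213)/(-13853 + 8756) + (1/(-22 + 166))**2) - 28912 = (-22001/(-5097) + (1/144)**2) - 28912 = (-22001*(-1/5097) + (1/144)**2) - 28912 = (22001/5097 + 1/20736) - 28912 = 152072611/35230464 - 28912 = -1018431102557/35230464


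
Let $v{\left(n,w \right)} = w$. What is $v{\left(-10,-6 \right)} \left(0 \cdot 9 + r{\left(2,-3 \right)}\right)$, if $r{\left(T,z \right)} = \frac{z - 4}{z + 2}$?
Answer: $-42$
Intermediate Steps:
$r{\left(T,z \right)} = \frac{-4 + z}{2 + z}$
$v{\left(-10,-6 \right)} \left(0 \cdot 9 + r{\left(2,-3 \right)}\right) = - 6 \left(0 \cdot 9 + \frac{-4 - 3}{2 - 3}\right) = - 6 \left(0 + \frac{1}{-1} \left(-7\right)\right) = - 6 \left(0 - -7\right) = - 6 \left(0 + 7\right) = \left(-6\right) 7 = -42$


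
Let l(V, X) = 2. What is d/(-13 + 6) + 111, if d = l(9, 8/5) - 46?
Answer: 821/7 ≈ 117.29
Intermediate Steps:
d = -44 (d = 2 - 46 = -44)
d/(-13 + 6) + 111 = -44/(-13 + 6) + 111 = -44/(-7) + 111 = -44*(-1/7) + 111 = 44/7 + 111 = 821/7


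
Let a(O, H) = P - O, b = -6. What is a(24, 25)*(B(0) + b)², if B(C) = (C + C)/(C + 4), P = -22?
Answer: -1656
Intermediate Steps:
B(C) = 2*C/(4 + C) (B(C) = (2*C)/(4 + C) = 2*C/(4 + C))
a(O, H) = -22 - O
a(24, 25)*(B(0) + b)² = (-22 - 1*24)*(2*0/(4 + 0) - 6)² = (-22 - 24)*(2*0/4 - 6)² = -46*(2*0*(¼) - 6)² = -46*(0 - 6)² = -46*(-6)² = -46*36 = -1656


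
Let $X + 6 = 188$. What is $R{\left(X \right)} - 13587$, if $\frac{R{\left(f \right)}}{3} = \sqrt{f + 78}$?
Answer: $-13587 + 6 \sqrt{65} \approx -13539.0$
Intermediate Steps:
$X = 182$ ($X = -6 + 188 = 182$)
$R{\left(f \right)} = 3 \sqrt{78 + f}$ ($R{\left(f \right)} = 3 \sqrt{f + 78} = 3 \sqrt{78 + f}$)
$R{\left(X \right)} - 13587 = 3 \sqrt{78 + 182} - 13587 = 3 \sqrt{260} - 13587 = 3 \cdot 2 \sqrt{65} - 13587 = 6 \sqrt{65} - 13587 = -13587 + 6 \sqrt{65}$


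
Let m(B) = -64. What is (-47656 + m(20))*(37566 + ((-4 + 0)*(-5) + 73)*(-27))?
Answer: -1672824600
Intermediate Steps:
(-47656 + m(20))*(37566 + ((-4 + 0)*(-5) + 73)*(-27)) = (-47656 - 64)*(37566 + ((-4 + 0)*(-5) + 73)*(-27)) = -47720*(37566 + (-4*(-5) + 73)*(-27)) = -47720*(37566 + (20 + 73)*(-27)) = -47720*(37566 + 93*(-27)) = -47720*(37566 - 2511) = -47720*35055 = -1672824600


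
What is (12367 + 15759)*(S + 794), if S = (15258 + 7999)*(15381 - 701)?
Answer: 9602597619804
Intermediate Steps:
S = 341412760 (S = 23257*14680 = 341412760)
(12367 + 15759)*(S + 794) = (12367 + 15759)*(341412760 + 794) = 28126*341413554 = 9602597619804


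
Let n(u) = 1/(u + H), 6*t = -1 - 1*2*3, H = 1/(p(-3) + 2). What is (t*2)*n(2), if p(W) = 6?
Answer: -56/51 ≈ -1.0980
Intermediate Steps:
H = 1/8 (H = 1/(6 + 2) = 1/8 ≈ 0.12500)
t = -7/6 (t = (-1 - 1*2*3)/6 = (-1 - 2*3)/6 = (-1 - 6)/6 = (1/6)*(-7) = -7/6 ≈ -1.1667)
n(u) = 1/(1/8 + u) (n(u) = 1/(u + 1/8) = 1/(1/8 + u))
(t*2)*n(2) = (-7/6*2)*(8/(1 + 8*2)) = -56/(3*(1 + 16)) = -56/(3*17) = -7/3*8/17 = -56/51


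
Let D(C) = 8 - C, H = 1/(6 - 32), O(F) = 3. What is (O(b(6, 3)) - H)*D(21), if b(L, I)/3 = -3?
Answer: -79/2 ≈ -39.500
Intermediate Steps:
b(L, I) = -9 (b(L, I) = 3*(-3) = -9)
H = -1/26 (H = 1/(-26) = -1/26 ≈ -0.038462)
(O(b(6, 3)) - H)*D(21) = (3 - 1*(-1/26))*(8 - 1*21) = (3 + 1/26)*(8 - 21) = (79/26)*(-13) = -79/2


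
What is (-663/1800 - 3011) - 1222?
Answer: -2540021/600 ≈ -4233.4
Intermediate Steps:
(-663/1800 - 3011) - 1222 = (-663*1/1800 - 3011) - 1222 = (-221/600 - 3011) - 1222 = -1806821/600 - 1222 = -2540021/600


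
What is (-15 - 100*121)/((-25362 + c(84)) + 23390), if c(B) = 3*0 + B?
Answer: 12115/1888 ≈ 6.4168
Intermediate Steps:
c(B) = B (c(B) = 0 + B = B)
(-15 - 100*121)/((-25362 + c(84)) + 23390) = (-15 - 100*121)/((-25362 + 84) + 23390) = (-15 - 12100)/(-25278 + 23390) = -12115/(-1888) = -12115*(-1/1888) = 12115/1888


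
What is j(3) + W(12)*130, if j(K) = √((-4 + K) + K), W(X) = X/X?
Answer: 130 + √2 ≈ 131.41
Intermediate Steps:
W(X) = 1
j(K) = √(-4 + 2*K)
j(3) + W(12)*130 = √(-4 + 2*3) + 1*130 = √(-4 + 6) + 130 = √2 + 130 = 130 + √2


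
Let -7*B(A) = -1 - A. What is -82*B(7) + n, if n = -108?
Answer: -1412/7 ≈ -201.71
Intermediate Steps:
B(A) = 1/7 + A/7 (B(A) = -(-1 - A)/7 = 1/7 + A/7)
-82*B(7) + n = -82*(1/7 + (1/7)*7) - 108 = -82*(1/7 + 1) - 108 = -82*8/7 - 108 = -656/7 - 108 = -1412/7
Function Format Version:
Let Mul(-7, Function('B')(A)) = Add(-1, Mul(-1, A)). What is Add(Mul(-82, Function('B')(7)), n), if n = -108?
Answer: Rational(-1412, 7) ≈ -201.71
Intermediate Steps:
Function('B')(A) = Add(Rational(1, 7), Mul(Rational(1, 7), A)) (Function('B')(A) = Mul(Rational(-1, 7), Add(-1, Mul(-1, A))) = Add(Rational(1, 7), Mul(Rational(1, 7), A)))
Add(Mul(-82, Function('B')(7)), n) = Add(Mul(-82, Add(Rational(1, 7), Mul(Rational(1, 7), 7))), -108) = Add(Mul(-82, Add(Rational(1, 7), 1)), -108) = Add(Mul(-82, Rational(8, 7)), -108) = Add(Rational(-656, 7), -108) = Rational(-1412, 7)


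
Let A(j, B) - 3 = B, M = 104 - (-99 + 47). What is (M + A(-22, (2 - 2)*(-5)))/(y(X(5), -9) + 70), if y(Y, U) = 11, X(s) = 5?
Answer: 53/27 ≈ 1.9630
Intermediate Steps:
M = 156 (M = 104 - 1*(-52) = 104 + 52 = 156)
A(j, B) = 3 + B
(M + A(-22, (2 - 2)*(-5)))/(y(X(5), -9) + 70) = (156 + (3 + (2 - 2)*(-5)))/(11 + 70) = (156 + (3 + 0*(-5)))/81 = (156 + (3 + 0))*(1/81) = (156 + 3)*(1/81) = 159*(1/81) = 53/27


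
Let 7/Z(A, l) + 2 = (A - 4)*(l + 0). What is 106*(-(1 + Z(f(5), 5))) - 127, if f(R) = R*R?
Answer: -24741/103 ≈ -240.20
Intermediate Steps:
f(R) = R²
Z(A, l) = 7/(-2 + l*(-4 + A)) (Z(A, l) = 7/(-2 + (A - 4)*(l + 0)) = 7/(-2 + (-4 + A)*l) = 7/(-2 + l*(-4 + A)))
106*(-(1 + Z(f(5), 5))) - 127 = 106*(-(1 + 7/(-2 - 4*5 + 5²*5))) - 127 = 106*(-(1 + 7/(-2 - 20 + 25*5))) - 127 = 106*(-(1 + 7/(-2 - 20 + 125))) - 127 = 106*(-(1 + 7/103)) - 127 = 106*(-1*110/103) - 127 = 106*(-110/103) - 127 = -11660/103 - 127 = -24741/103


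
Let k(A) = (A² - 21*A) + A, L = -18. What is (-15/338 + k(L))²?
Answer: 53442805329/114244 ≈ 4.6780e+5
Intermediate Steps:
k(A) = A² - 20*A
(-15/338 + k(L))² = (-15/338 - 18*(-20 - 18))² = (-15*1/338 - 18*(-38))² = (-15/338 + 684)² = (231177/338)² = 53442805329/114244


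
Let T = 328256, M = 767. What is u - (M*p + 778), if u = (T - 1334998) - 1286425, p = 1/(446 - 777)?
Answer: -759295028/331 ≈ -2.2939e+6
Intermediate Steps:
p = -1/331 (p = 1/(-331) = -1/331 ≈ -0.0030211)
u = -2293167 (u = (328256 - 1334998) - 1286425 = -1006742 - 1286425 = -2293167)
u - (M*p + 778) = -2293167 - (767*(-1/331) + 778) = -2293167 - (-767/331 + 778) = -2293167 - 1*256751/331 = -2293167 - 256751/331 = -759295028/331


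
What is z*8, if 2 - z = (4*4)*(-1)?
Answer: 144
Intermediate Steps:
z = 18 (z = 2 - 4*4*(-1) = 2 - 16*(-1) = 2 - 1*(-16) = 2 + 16 = 18)
z*8 = 18*8 = 144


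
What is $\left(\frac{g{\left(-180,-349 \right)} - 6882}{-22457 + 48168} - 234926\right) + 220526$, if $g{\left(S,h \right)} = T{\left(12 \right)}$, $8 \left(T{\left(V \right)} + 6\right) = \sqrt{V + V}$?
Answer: $- \frac{52892184}{3673} + \frac{\sqrt{6}}{102844} \approx -14400.0$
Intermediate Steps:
$T{\left(V \right)} = -6 + \frac{\sqrt{2} \sqrt{V}}{8}$ ($T{\left(V \right)} = -6 + \frac{\sqrt{V + V}}{8} = -6 + \frac{\sqrt{2 V}}{8} = -6 + \frac{\sqrt{2} \sqrt{V}}{8}$)
$g{\left(S,h \right)} = -6 + \frac{\sqrt{6}}{4}$ ($g{\left(S,h \right)} = -6 + \frac{\sqrt{2} \sqrt{12}}{8} = -6 + \frac{\sqrt{2} \cdot 2 \sqrt{3}}{8} = -6 + \frac{\sqrt{6}}{4}$)
$\left(\frac{g{\left(-180,-349 \right)} - 6882}{-22457 + 48168} - 234926\right) + 220526 = \left(\frac{\left(-6 + \frac{\sqrt{6}}{4}\right) - 6882}{-22457 + 48168} - 234926\right) + 220526 = \left(\frac{-6888 + \frac{\sqrt{6}}{4}}{25711} - 234926\right) + 220526 = \left(\left(-6888 + \frac{\sqrt{6}}{4}\right) \frac{1}{25711} - 234926\right) + 220526 = \left(\left(- \frac{984}{3673} + \frac{\sqrt{6}}{102844}\right) - 234926\right) + 220526 = \left(- \frac{862884182}{3673} + \frac{\sqrt{6}}{102844}\right) + 220526 = - \frac{52892184}{3673} + \frac{\sqrt{6}}{102844}$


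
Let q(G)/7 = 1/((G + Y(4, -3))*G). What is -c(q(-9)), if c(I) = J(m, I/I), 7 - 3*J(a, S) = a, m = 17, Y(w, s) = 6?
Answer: 10/3 ≈ 3.3333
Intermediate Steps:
q(G) = 7/(G*(6 + G)) (q(G) = 7*(1/((G + 6)*G)) = 7*(1/((6 + G)*G)) = 7*(1/(G*(6 + G))) = 7/(G*(6 + G)))
J(a, S) = 7/3 - a/3
c(I) = -10/3 (c(I) = 7/3 - ⅓*17 = 7/3 - 17/3 = -10/3)
-c(q(-9)) = -1*(-10/3) = 10/3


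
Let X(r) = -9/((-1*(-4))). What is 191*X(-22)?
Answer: -1719/4 ≈ -429.75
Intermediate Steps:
X(r) = -9/4
191*X(-22) = 191*(-9/4) = -1719/4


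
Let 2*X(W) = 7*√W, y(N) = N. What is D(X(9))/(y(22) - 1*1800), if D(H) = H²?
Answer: -63/1016 ≈ -0.062008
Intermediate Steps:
X(W) = 7*√W/2 (X(W) = (7*√W)/2 = 7*√W/2)
D(X(9))/(y(22) - 1*1800) = (7*√9/2)²/(22 - 1*1800) = ((7/2)*3)²/(22 - 1800) = (21/2)²/(-1778) = (441/4)*(-1/1778) = -63/1016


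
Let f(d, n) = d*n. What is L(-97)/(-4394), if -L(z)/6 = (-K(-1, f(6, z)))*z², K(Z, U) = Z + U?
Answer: 16456341/2197 ≈ 7490.4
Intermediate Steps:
K(Z, U) = U + Z
L(z) = -6*z²*(1 - 6*z) (L(z) = -6*(-(6*z - 1))*z² = -6*(-(-1 + 6*z))*z² = -6*(1 - 6*z)*z² = -6*z²*(1 - 6*z))
L(-97)/(-4394) = ((-97)²*(-6 + 36*(-97)))/(-4394) = (9409*(-6 - 3492))*(-1/4394) = (9409*(-3498))*(-1/4394) = -32912682*(-1/4394) = 16456341/2197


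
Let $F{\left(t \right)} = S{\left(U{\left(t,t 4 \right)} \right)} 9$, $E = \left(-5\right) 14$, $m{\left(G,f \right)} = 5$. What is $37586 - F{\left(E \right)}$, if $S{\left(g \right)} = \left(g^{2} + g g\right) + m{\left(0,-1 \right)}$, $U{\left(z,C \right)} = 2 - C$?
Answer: $-1393891$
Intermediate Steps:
$E = -70$
$S{\left(g \right)} = 5 + 2 g^{2}$ ($S{\left(g \right)} = \left(g^{2} + g g\right) + 5 = \left(g^{2} + g^{2}\right) + 5 = 2 g^{2} + 5 = 5 + 2 g^{2}$)
$F{\left(t \right)} = 45 + 18 \left(2 - 4 t\right)^{2}$ ($F{\left(t \right)} = \left(5 + 2 \left(2 - t 4\right)^{2}\right) 9 = \left(5 + 2 \left(2 - 4 t\right)^{2}\right) 9 = 45 + 18 \left(2 - 4 t\right)^{2}$)
$37586 - F{\left(E \right)} = 37586 - \left(117 - -20160 + 288 \left(-70\right)^{2}\right) = 37586 - \left(117 + 20160 + 288 \cdot 4900\right) = 37586 - \left(117 + 20160 + 1411200\right) = 37586 - 1431477 = -1393891$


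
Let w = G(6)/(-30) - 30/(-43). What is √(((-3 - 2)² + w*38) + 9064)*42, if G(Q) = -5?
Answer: 14*√151796622/43 ≈ 4011.4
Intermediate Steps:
w = 223/258 (w = -5/(-30) - 30/(-43) = -5*(-1/30) - 30*(-1/43) = ⅙ + 30/43 = 223/258 ≈ 0.86434)
√(((-3 - 2)² + w*38) + 9064)*42 = √(((-3 - 2)² + (223/258)*38) + 9064)*42 = √(((-5)² + 4237/129) + 9064)*42 = √((25 + 4237/129) + 9064)*42 = √(7462/129 + 9064)*42 = √(1176718/129)*42 = (√151796622/129)*42 = 14*√151796622/43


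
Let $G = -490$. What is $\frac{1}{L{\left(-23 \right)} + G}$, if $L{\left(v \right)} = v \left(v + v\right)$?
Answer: $\frac{1}{568} \approx 0.0017606$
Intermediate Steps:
$L{\left(v \right)} = 2 v^{2}$ ($L{\left(v \right)} = v 2 v = 2 v^{2}$)
$\frac{1}{L{\left(-23 \right)} + G} = \frac{1}{2 \left(-23\right)^{2} - 490} = \frac{1}{2 \cdot 529 - 490} = \frac{1}{1058 - 490} = \frac{1}{568}$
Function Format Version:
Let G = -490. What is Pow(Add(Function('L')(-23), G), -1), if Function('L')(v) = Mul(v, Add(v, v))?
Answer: Rational(1, 568) ≈ 0.0017606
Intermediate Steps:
Function('L')(v) = Mul(2, Pow(v, 2)) (Function('L')(v) = Mul(v, Mul(2, v)) = Mul(2, Pow(v, 2)))
Pow(Add(Function('L')(-23), G), -1) = Pow(Add(Mul(2, Pow(-23, 2)), -490), -1) = Pow(Add(Mul(2, 529), -490), -1) = Pow(Add(1058, -490), -1) = Pow(568, -1) = Rational(1, 568)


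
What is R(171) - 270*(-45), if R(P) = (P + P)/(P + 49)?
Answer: 1336671/110 ≈ 12152.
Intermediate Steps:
R(P) = 2*P/(49 + P) (R(P) = (2*P)/(49 + P) = 2*P/(49 + P))
R(171) - 270*(-45) = 2*171/(49 + 171) - 270*(-45) = 2*171/220 + 12150 = 2*171*(1/220) + 12150 = 171/110 + 12150 = 1336671/110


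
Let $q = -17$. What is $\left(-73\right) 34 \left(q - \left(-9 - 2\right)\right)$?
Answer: $14892$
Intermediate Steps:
$\left(-73\right) 34 \left(q - \left(-9 - 2\right)\right) = \left(-73\right) 34 \left(-17 - \left(-9 - 2\right)\right) = - 2482 \left(-17 - -11\right) = - 2482 \left(-17 + 11\right) = \left(-2482\right) \left(-6\right) = 14892$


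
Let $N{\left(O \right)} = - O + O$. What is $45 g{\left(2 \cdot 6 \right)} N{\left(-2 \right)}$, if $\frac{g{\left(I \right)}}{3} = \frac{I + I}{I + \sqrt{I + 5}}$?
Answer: $0$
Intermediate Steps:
$N{\left(O \right)} = 0$
$g{\left(I \right)} = \frac{6 I}{I + \sqrt{5 + I}}$ ($g{\left(I \right)} = 3 \frac{I + I}{I + \sqrt{I + 5}} = 3 \frac{2 I}{I + \sqrt{5 + I}} = \frac{6 I}{I + \sqrt{5 + I}}$)
$45 g{\left(2 \cdot 6 \right)} N{\left(-2 \right)} = 45 \frac{6 \cdot 2 \cdot 6}{2 \cdot 6 + \sqrt{5 + 2 \cdot 6}} \cdot 0 = 45 \cdot 6 \cdot 12 \frac{1}{12 + \sqrt{5 + 12}} \cdot 0 = 45 \cdot 6 \cdot 12 \frac{1}{12 + \sqrt{17}} \cdot 0 = 45 \frac{72}{12 + \sqrt{17}} \cdot 0 = \frac{3240}{12 + \sqrt{17}} \cdot 0 = 0$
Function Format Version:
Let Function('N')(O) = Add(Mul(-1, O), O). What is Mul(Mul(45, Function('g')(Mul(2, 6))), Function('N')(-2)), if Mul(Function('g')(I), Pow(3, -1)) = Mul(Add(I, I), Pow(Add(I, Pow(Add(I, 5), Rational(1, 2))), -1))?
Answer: 0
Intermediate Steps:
Function('N')(O) = 0
Function('g')(I) = Mul(6, I, Pow(Add(I, Pow(Add(5, I), Rational(1, 2))), -1)) (Function('g')(I) = Mul(3, Mul(Add(I, I), Pow(Add(I, Pow(Add(I, 5), Rational(1, 2))), -1))) = Mul(3, Mul(Mul(2, I), Pow(Add(I, Pow(Add(5, I), Rational(1, 2))), -1))) = Mul(3, Mul(2, I, Pow(Add(I, Pow(Add(5, I), Rational(1, 2))), -1))) = Mul(6, I, Pow(Add(I, Pow(Add(5, I), Rational(1, 2))), -1)))
Mul(Mul(45, Function('g')(Mul(2, 6))), Function('N')(-2)) = Mul(Mul(45, Mul(6, Mul(2, 6), Pow(Add(Mul(2, 6), Pow(Add(5, Mul(2, 6)), Rational(1, 2))), -1))), 0) = Mul(Mul(45, Mul(6, 12, Pow(Add(12, Pow(Add(5, 12), Rational(1, 2))), -1))), 0) = Mul(Mul(45, Mul(6, 12, Pow(Add(12, Pow(17, Rational(1, 2))), -1))), 0) = Mul(Mul(45, Mul(72, Pow(Add(12, Pow(17, Rational(1, 2))), -1))), 0) = Mul(Mul(3240, Pow(Add(12, Pow(17, Rational(1, 2))), -1)), 0) = 0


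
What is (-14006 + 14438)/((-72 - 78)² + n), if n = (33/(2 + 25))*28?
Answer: 486/25351 ≈ 0.019171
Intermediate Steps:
n = 308/9 (n = (33/27)*28 = ((1/27)*33)*28 = (11/9)*28 = 308/9 ≈ 34.222)
(-14006 + 14438)/((-72 - 78)² + n) = (-14006 + 14438)/((-72 - 78)² + 308/9) = 432/((-150)² + 308/9) = 432/(22500 + 308/9) = 432/(202808/9) = 432*(9/202808) = 486/25351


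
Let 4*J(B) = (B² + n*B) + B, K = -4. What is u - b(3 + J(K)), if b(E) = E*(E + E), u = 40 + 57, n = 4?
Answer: 89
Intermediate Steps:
J(B) = B²/4 + 5*B/4 (J(B) = ((B² + 4*B) + B)/4 = (B² + 5*B)/4 = B²/4 + 5*B/4)
u = 97
b(E) = 2*E² (b(E) = E*(2*E) = 2*E²)
u - b(3 + J(K)) = 97 - 2*(3 + (¼)*(-4)*(5 - 4))² = 97 - 2*(3 + (¼)*(-4)*1)² = 97 - 2*(3 - 1)² = 97 - 2*2² = 97 - 2*4 = 97 - 1*8 = 97 - 8 = 89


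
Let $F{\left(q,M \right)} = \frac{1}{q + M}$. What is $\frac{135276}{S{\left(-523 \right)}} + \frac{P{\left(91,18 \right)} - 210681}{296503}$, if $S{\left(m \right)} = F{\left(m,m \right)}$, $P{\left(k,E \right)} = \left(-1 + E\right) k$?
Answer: $- \frac{41954788069222}{296503} \approx -1.415 \cdot 10^{8}$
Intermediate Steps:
$F{\left(q,M \right)} = \frac{1}{M + q}$
$P{\left(k,E \right)} = k \left(-1 + E\right)$
$S{\left(m \right)} = \frac{1}{2 m}$ ($S{\left(m \right)} = \frac{1}{m + m} = \frac{1}{2 m}$)
$\frac{135276}{S{\left(-523 \right)}} + \frac{P{\left(91,18 \right)} - 210681}{296503} = \frac{135276}{\frac{1}{2} \frac{1}{-523}} + \frac{91 \left(-1 + 18\right) - 210681}{296503} = \frac{135276}{\frac{1}{2} \left(- \frac{1}{523}\right)} + \left(91 \cdot 17 - 210681\right) \frac{1}{296503} = \frac{135276}{- \frac{1}{1046}} + \left(1547 - 210681\right) \frac{1}{296503} = 135276 \left(-1046\right) - \frac{209134}{296503} = -141498696 - \frac{209134}{296503} = - \frac{41954788069222}{296503}$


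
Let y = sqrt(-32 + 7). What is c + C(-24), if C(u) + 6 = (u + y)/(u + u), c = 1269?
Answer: 2527/2 - 5*I/48 ≈ 1263.5 - 0.10417*I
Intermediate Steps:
y = 5*I (y = sqrt(-25) = 5*I ≈ 5.0*I)
C(u) = -6 + (u + 5*I)/(2*u) (C(u) = -6 + (u + 5*I)/(u + u) = -6 + (u + 5*I)/((2*u)) = -6 + (u + 5*I)*(1/(2*u)) = -6 + (u + 5*I)/(2*u))
c + C(-24) = 1269 + (1/2)*(-11*(-24) + 5*I)/(-24) = 1269 + (1/2)*(-1/24)*(264 + 5*I) = 1269 + (-11/2 - 5*I/48) = 2527/2 - 5*I/48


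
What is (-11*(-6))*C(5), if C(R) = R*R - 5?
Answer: 1320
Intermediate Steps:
C(R) = -5 + R² (C(R) = R² - 5 = -5 + R²)
(-11*(-6))*C(5) = (-11*(-6))*(-5 + 5²) = 66*(-5 + 25) = 66*20 = 1320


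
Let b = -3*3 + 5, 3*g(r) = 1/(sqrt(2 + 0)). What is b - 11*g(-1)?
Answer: -4 - 11*sqrt(2)/6 ≈ -6.5927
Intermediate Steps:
g(r) = sqrt(2)/6 (g(r) = 1/(3*(sqrt(2 + 0))) = 1/(3*(sqrt(2))) = (sqrt(2)/2)/3 = sqrt(2)/6)
b = -4 (b = -9 + 5 = -4)
b - 11*g(-1) = -4 - 11*sqrt(2)/6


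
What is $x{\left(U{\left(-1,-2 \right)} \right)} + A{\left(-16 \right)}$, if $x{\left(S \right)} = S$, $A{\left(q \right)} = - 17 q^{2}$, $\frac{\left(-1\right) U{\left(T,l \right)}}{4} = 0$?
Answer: $-4352$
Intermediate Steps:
$U{\left(T,l \right)} = 0$ ($U{\left(T,l \right)} = \left(-4\right) 0 = 0$)
$x{\left(U{\left(-1,-2 \right)} \right)} + A{\left(-16 \right)} = 0 - 17 \left(-16\right)^{2} = 0 - 4352 = -4352$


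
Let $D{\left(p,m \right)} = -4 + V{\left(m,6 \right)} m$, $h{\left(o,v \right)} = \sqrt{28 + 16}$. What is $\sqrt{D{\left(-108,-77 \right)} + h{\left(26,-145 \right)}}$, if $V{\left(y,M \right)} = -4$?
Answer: $\sqrt{304 + 2 \sqrt{11}} \approx 17.625$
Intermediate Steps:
$h{\left(o,v \right)} = 2 \sqrt{11}$ ($h{\left(o,v \right)} = \sqrt{44} = 2 \sqrt{11}$)
$D{\left(p,m \right)} = -4 - 4 m$
$\sqrt{D{\left(-108,-77 \right)} + h{\left(26,-145 \right)}} = \sqrt{\left(-4 - -308\right) + 2 \sqrt{11}} = \sqrt{\left(-4 + 308\right) + 2 \sqrt{11}} = \sqrt{304 + 2 \sqrt{11}}$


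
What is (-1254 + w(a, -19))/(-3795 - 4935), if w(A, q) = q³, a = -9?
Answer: 8113/8730 ≈ 0.92932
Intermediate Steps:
(-1254 + w(a, -19))/(-3795 - 4935) = (-1254 + (-19)³)/(-3795 - 4935) = (-1254 - 6859)/(-8730) = -8113*(-1/8730) = 8113/8730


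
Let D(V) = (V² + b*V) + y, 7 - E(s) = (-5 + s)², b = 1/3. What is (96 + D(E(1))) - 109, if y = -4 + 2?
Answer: 63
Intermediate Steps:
b = ⅓ (b = 1*(⅓) = ⅓ ≈ 0.33333)
E(s) = 7 - (-5 + s)²
y = -2
D(V) = -2 + V² + V/3 (D(V) = (V² + V/3) - 2 = -2 + V² + V/3)
(96 + D(E(1))) - 109 = (96 + (-2 + (7 - (-5 + 1)²)² + (7 - (-5 + 1)²)/3)) - 109 = (96 + (-2 + (7 - 1*(-4)²)² + (7 - 1*(-4)²)/3)) - 109 = (96 + (-2 + (7 - 1*16)² + (7 - 1*16)/3)) - 109 = (96 + (-2 + (7 - 16)² + (7 - 16)/3)) - 109 = (96 + (-2 + (-9)² + (⅓)*(-9))) - 109 = (96 + (-2 + 81 - 3)) - 109 = (96 + 76) - 109 = 172 - 109 = 63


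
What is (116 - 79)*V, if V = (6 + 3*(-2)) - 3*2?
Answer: -222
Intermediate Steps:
V = -6 (V = (6 - 6) - 6 = 0 - 6 = -6)
(116 - 79)*V = (116 - 79)*(-6) = 37*(-6) = -222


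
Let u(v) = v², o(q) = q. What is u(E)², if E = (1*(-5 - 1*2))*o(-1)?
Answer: 2401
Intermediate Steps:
E = 7 (E = (1*(-5 - 1*2))*(-1) = (1*(-5 - 2))*(-1) = (1*(-7))*(-1) = -7*(-1) = 7)
u(E)² = (7²)² = 49² = 2401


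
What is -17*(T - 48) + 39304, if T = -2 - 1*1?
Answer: 40171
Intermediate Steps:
T = -3 (T = -2 - 1 = -3)
-17*(T - 48) + 39304 = -17*(-3 - 48) + 39304 = -17*(-51) + 39304 = 867 + 39304 = 40171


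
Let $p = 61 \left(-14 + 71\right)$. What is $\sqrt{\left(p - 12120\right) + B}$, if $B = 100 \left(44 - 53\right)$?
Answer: $i \sqrt{9543} \approx 97.688 i$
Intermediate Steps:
$p = 3477$ ($p = 61 \cdot 57 = 3477$)
$B = -900$ ($B = 100 \left(-9\right) = -900$)
$\sqrt{\left(p - 12120\right) + B} = \sqrt{\left(3477 - 12120\right) - 900} = \sqrt{-8643 - 900} = \sqrt{-9543} = i \sqrt{9543}$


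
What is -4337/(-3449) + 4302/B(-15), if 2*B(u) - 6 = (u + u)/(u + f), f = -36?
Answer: 126241019/96572 ≈ 1307.2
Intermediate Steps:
B(u) = 3 + u/(-36 + u) (B(u) = 3 + ((u + u)/(u - 36))/2 = 3 + ((2*u)/(-36 + u))/2 = 3 + (2*u/(-36 + u))/2 = 3 + u/(-36 + u))
-4337/(-3449) + 4302/B(-15) = -4337/(-3449) + 4302/((4*(-27 - 15)/(-36 - 15))) = -4337*(-1/3449) + 4302/((4*(-42)/(-51))) = 4337/3449 + 4302/((4*(-1/51)*(-42))) = 4337/3449 + 4302/(56/17) = 4337/3449 + 4302*(17/56) = 4337/3449 + 36567/28 = 126241019/96572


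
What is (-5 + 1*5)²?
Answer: 0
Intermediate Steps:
(-5 + 1*5)² = (-5 + 5)² = 0² = 0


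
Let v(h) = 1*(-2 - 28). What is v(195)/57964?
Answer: -15/28982 ≈ -0.00051756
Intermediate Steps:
v(h) = -30 (v(h) = 1*(-30) = -30)
v(195)/57964 = -30/57964 = -30*1/57964 = -15/28982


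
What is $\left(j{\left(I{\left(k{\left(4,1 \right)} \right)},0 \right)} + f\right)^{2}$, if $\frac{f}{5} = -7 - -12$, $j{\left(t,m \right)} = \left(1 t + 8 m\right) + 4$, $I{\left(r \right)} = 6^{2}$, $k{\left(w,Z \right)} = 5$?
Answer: $4225$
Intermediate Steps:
$I{\left(r \right)} = 36$
$j{\left(t,m \right)} = 4 + t + 8 m$ ($j{\left(t,m \right)} = \left(t + 8 m\right) + 4 = 4 + t + 8 m$)
$f = 25$ ($f = 5 \left(-7 - -12\right) = 5 \left(-7 + 12\right) = 5 \cdot 5 = 25$)
$\left(j{\left(I{\left(k{\left(4,1 \right)} \right)},0 \right)} + f\right)^{2} = \left(\left(4 + 36 + 8 \cdot 0\right) + 25\right)^{2} = \left(\left(4 + 36 + 0\right) + 25\right)^{2} = \left(40 + 25\right)^{2} = 65^{2} = 4225$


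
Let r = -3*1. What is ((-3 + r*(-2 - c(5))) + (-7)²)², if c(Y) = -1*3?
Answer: 1849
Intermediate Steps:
c(Y) = -3
r = -3
((-3 + r*(-2 - c(5))) + (-7)²)² = ((-3 - 3*(-2 - 1*(-3))) + (-7)²)² = ((-3 - 3*(-2 + 3)) + 49)² = ((-3 - 3*1) + 49)² = ((-3 - 3) + 49)² = (-6 + 49)² = 43² = 1849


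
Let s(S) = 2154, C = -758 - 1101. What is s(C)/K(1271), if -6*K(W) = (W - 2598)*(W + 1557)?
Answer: 3231/938189 ≈ 0.0034439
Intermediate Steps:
K(W) = -(-2598 + W)*(1557 + W)/6 (K(W) = -(W - 2598)*(W + 1557)/6 = -(-2598 + W)*(1557 + W)/6)
C = -1859
s(C)/K(1271) = 2154/(674181 - ⅙*1271² + (347/2)*1271) = 2154/(674181 - ⅙*1615441 + 441037/2) = 2154/(674181 - 1615441/6 + 441037/2) = 2154/(1876378/3) = 2154*(3/1876378) = 3231/938189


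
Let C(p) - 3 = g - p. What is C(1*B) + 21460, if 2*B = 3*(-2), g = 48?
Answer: 21514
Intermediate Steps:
B = -3 (B = (3*(-2))/2 = (½)*(-6) = -3)
C(p) = 51 - p (C(p) = 3 + (48 - p) = 51 - p)
C(1*B) + 21460 = (51 - (-3)) + 21460 = (51 - 1*(-3)) + 21460 = (51 + 3) + 21460 = 54 + 21460 = 21514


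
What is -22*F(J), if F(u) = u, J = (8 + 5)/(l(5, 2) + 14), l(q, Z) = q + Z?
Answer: -286/21 ≈ -13.619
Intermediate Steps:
l(q, Z) = Z + q
J = 13/21 (J = (8 + 5)/((2 + 5) + 14) = 13/(7 + 14) = 13/21 ≈ 0.61905)
-22*F(J) = -22*13/21 = -286/21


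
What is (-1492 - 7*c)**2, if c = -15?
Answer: 1923769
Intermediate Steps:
(-1492 - 7*c)**2 = (-1492 - 7*(-15))**2 = (-1492 + 105)**2 = (-1387)**2 = 1923769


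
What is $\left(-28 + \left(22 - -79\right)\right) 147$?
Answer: $10731$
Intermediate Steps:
$\left(-28 + \left(22 - -79\right)\right) 147 = \left(-28 + \left(22 + 79\right)\right) 147 = \left(-28 + 101\right) 147 = 73 \cdot 147 = 10731$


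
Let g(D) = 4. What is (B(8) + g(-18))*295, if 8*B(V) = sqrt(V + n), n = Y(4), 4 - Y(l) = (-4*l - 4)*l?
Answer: 1180 + 295*sqrt(23)/4 ≈ 1533.7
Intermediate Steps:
Y(l) = 4 - l*(-4 - 4*l) (Y(l) = 4 - (-4*l - 4)*l = 4 - (-4 - 4*l)*l = 4 - l*(-4 - 4*l))
n = 84 (n = 4 + 4*4 + 4*4**2 = 4 + 16 + 4*16 = 4 + 16 + 64 = 84)
B(V) = sqrt(84 + V)/8 (B(V) = sqrt(V + 84)/8 = sqrt(84 + V)/8)
(B(8) + g(-18))*295 = (sqrt(84 + 8)/8 + 4)*295 = (sqrt(92)/8 + 4)*295 = ((2*sqrt(23))/8 + 4)*295 = (sqrt(23)/4 + 4)*295 = (4 + sqrt(23)/4)*295 = 1180 + 295*sqrt(23)/4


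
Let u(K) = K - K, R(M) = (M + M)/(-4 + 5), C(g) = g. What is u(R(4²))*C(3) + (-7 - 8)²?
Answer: 225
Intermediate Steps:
R(M) = 2*M (R(M) = (2*M)/1 = (2*M)*1 = 2*M)
u(K) = 0
u(R(4²))*C(3) + (-7 - 8)² = 0*3 + (-7 - 8)² = 0 + (-15)² = 0 + 225 = 225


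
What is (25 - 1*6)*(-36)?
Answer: -684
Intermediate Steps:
(25 - 1*6)*(-36) = (25 - 6)*(-36) = 19*(-36) = -684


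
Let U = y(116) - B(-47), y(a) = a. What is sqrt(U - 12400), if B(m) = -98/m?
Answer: I*sqrt(27139962)/47 ≈ 110.84*I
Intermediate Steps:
U = 5354/47 (U = 116 - (-98)/(-47) = 116 - (-98)*(-1)/47 = 116 - 1*98/47 = 116 - 98/47 = 5354/47 ≈ 113.91)
sqrt(U - 12400) = sqrt(5354/47 - 12400) = sqrt(-577446/47) = I*sqrt(27139962)/47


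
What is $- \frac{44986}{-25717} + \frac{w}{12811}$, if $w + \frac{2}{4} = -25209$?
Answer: $- \frac{143994131}{658920974} \approx -0.21853$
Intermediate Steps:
$w = - \frac{50419}{2}$ ($w = - \frac{1}{2} - 25209 = - \frac{50419}{2} \approx -25210.0$)
$- \frac{44986}{-25717} + \frac{w}{12811} = - \frac{44986}{-25717} - \frac{50419}{2 \cdot 12811} = \left(-44986\right) \left(- \frac{1}{25717}\right) - \frac{50419}{25622} = \frac{44986}{25717} - \frac{50419}{25622} = - \frac{143994131}{658920974}$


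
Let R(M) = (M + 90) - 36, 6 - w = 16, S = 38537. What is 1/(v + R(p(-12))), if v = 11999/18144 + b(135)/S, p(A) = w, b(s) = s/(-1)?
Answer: 699215328/31225430455 ≈ 0.022392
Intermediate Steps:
w = -10 (w = 6 - 1*16 = 6 - 16 = -10)
b(s) = -s (b(s) = s*(-1) = -s)
p(A) = -10
R(M) = 54 + M (R(M) = (90 + M) - 36 = 54 + M)
v = 459956023/699215328 (v = 11999/18144 - 1*135/38537 = 11999*(1/18144) - 135*1/38537 = 11999/18144 - 135/38537 = 459956023/699215328 ≈ 0.65782)
1/(v + R(p(-12))) = 1/(459956023/699215328 + (54 - 10)) = 1/(459956023/699215328 + 44) = 1/(31225430455/699215328) = 699215328/31225430455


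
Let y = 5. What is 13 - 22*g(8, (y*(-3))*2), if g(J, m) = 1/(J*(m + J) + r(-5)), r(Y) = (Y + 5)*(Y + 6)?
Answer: 105/8 ≈ 13.125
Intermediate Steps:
r(Y) = (5 + Y)*(6 + Y)
g(J, m) = 1/(J*(J + m)) (g(J, m) = 1/(J*(m + J) + (30 + (-5)² + 11*(-5))) = 1/(J*(J + m) + (30 + 25 - 55)) = 1/(J*(J + m) + 0) = 1/(J*(J + m)))
13 - 22*g(8, (y*(-3))*2) = 13 - 22/(8*(8 + (5*(-3))*2)) = 13 - 11/(4*(8 - 15*2)) = 13 - 11/(4*(8 - 30)) = 13 - 11/(4*(-22)) = 13 - 11*(-1)/(4*22) = 13 - 22*(-1/176) = 13 + ⅛ = 105/8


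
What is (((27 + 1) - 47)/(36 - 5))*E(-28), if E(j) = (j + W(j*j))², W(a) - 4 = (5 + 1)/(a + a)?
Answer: -6724650411/19054336 ≈ -352.92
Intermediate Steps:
W(a) = 4 + 3/a (W(a) = 4 + (5 + 1)/(a + a) = 4 + 6/((2*a)) = 4 + 6*(1/(2*a)) = 4 + 3/a)
E(j) = (4 + j + 3/j²)² (E(j) = (j + (4 + 3/((j*j))))² = (j + (4 + 3/(j²)))² = (j + (4 + 3/j²))² = (4 + j + 3/j²)²)
(((27 + 1) - 47)/(36 - 5))*E(-28) = (((27 + 1) - 47)/(36 - 5))*((3 + (-28)³ + 4*(-28)²)²/(-28)⁴) = ((28 - 47)/31)*((3 - 21952 + 4*784)²/614656) = (-19*1/31)*((3 - 21952 + 3136)²/614656) = -19*(-18813)²/19054336 = -19*353928969/19054336 = -19/31*353928969/614656 = -6724650411/19054336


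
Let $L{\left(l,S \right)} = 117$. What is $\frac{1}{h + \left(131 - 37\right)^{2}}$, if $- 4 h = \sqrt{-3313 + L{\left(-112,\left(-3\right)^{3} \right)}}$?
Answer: $\frac{752}{6644689} + \frac{2 i \sqrt{799}}{312300383} \approx 0.00011317 + 1.8102 \cdot 10^{-7} i$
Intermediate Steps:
$h = - \frac{i \sqrt{799}}{2}$ ($h = - \frac{\sqrt{-3313 + 117}}{4} = - \frac{\sqrt{-3196}}{4} = - \frac{2 i \sqrt{799}}{4} = - \frac{i \sqrt{799}}{2} \approx - 14.133 i$)
$\frac{1}{h + \left(131 - 37\right)^{2}} = \frac{1}{- \frac{i \sqrt{799}}{2} + \left(131 - 37\right)^{2}} = \frac{1}{- \frac{i \sqrt{799}}{2} + 94^{2}} = \frac{1}{- \frac{i \sqrt{799}}{2} + 8836} = \frac{1}{8836 - \frac{i \sqrt{799}}{2}}$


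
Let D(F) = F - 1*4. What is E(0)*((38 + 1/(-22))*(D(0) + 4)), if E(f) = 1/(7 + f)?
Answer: 0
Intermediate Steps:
D(F) = -4 + F (D(F) = F - 4 = -4 + F)
E(0)*((38 + 1/(-22))*(D(0) + 4)) = ((38 + 1/(-22))*((-4 + 0) + 4))/(7 + 0) = ((38 - 1/22)*(-4 + 4))/7 = ((835/22)*0)/7 = (⅐)*0 = 0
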